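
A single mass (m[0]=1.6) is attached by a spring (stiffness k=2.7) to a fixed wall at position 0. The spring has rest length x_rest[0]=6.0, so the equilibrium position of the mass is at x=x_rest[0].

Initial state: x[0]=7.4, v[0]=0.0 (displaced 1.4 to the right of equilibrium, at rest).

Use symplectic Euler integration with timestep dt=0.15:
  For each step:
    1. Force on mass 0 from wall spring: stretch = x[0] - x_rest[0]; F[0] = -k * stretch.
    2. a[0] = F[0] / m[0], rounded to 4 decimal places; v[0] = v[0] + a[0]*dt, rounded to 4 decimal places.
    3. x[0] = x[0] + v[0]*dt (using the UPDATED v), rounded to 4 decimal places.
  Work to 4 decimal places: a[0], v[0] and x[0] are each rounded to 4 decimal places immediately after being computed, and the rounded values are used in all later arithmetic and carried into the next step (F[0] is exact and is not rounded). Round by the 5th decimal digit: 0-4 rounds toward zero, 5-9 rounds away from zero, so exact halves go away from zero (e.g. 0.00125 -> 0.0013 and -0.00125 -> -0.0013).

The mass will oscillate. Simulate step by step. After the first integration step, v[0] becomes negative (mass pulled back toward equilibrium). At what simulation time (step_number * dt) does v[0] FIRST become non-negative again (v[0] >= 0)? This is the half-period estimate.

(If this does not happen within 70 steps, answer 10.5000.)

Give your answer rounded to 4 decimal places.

Step 0: x=[7.4000] v=[0.0000]
Step 1: x=[7.3468] v=[-0.3544]
Step 2: x=[7.2425] v=[-0.6953]
Step 3: x=[7.0910] v=[-1.0098]
Step 4: x=[6.8981] v=[-1.2860]
Step 5: x=[6.6711] v=[-1.5133]
Step 6: x=[6.4186] v=[-1.6832]
Step 7: x=[6.1502] v=[-1.7892]
Step 8: x=[5.8761] v=[-1.8272]
Step 9: x=[5.6067] v=[-1.7958]
Step 10: x=[5.3523] v=[-1.6962]
Step 11: x=[5.1225] v=[-1.5323]
Step 12: x=[4.9260] v=[-1.3102]
Step 13: x=[4.7703] v=[-1.0383]
Step 14: x=[4.6613] v=[-0.7270]
Step 15: x=[4.6031] v=[-0.3881]
Step 16: x=[4.5979] v=[-0.0345]
Step 17: x=[4.6460] v=[0.3204]
First v>=0 after going negative at step 17, time=2.5500

Answer: 2.5500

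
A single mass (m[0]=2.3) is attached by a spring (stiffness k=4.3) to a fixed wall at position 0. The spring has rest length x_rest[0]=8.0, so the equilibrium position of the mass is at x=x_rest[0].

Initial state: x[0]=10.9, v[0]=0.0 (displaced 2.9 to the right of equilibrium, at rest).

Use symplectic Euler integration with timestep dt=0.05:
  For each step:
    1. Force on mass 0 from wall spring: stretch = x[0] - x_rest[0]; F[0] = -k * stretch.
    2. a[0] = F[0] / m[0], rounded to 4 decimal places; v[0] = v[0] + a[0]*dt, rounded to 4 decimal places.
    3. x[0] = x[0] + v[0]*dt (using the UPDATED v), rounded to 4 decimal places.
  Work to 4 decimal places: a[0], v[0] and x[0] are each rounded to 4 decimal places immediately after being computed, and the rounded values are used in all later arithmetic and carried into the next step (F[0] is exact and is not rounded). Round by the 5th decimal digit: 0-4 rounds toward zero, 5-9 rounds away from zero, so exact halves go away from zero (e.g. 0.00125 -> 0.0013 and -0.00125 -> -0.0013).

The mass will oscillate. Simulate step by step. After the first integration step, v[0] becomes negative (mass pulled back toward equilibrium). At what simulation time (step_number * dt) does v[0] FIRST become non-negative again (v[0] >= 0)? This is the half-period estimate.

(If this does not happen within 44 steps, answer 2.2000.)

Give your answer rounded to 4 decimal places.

Step 0: x=[10.9000] v=[0.0000]
Step 1: x=[10.8864] v=[-0.2711]
Step 2: x=[10.8594] v=[-0.5409]
Step 3: x=[10.8190] v=[-0.8082]
Step 4: x=[10.7654] v=[-1.0717]
Step 5: x=[10.6989] v=[-1.3302]
Step 6: x=[10.6198] v=[-1.5825]
Step 7: x=[10.5284] v=[-1.8274]
Step 8: x=[10.4252] v=[-2.0638]
Step 9: x=[10.3107] v=[-2.2905]
Step 10: x=[10.1854] v=[-2.5065]
Step 11: x=[10.0499] v=[-2.7108]
Step 12: x=[9.9048] v=[-2.9024]
Step 13: x=[9.7508] v=[-3.0805]
Step 14: x=[9.5886] v=[-3.2442]
Step 15: x=[9.4190] v=[-3.3927]
Step 16: x=[9.2427] v=[-3.5253]
Step 17: x=[9.0606] v=[-3.6415]
Step 18: x=[8.8736] v=[-3.7406]
Step 19: x=[8.6825] v=[-3.8223]
Step 20: x=[8.4882] v=[-3.8861]
Step 21: x=[8.2916] v=[-3.9317]
Step 22: x=[8.0937] v=[-3.9590]
Step 23: x=[7.8953] v=[-3.9678]
Step 24: x=[7.6974] v=[-3.9580]
Step 25: x=[7.5009] v=[-3.9297]
Step 26: x=[7.3068] v=[-3.8830]
Step 27: x=[7.1159] v=[-3.8182]
Step 28: x=[6.9291] v=[-3.7356]
Step 29: x=[6.7473] v=[-3.6355]
Step 30: x=[6.5714] v=[-3.5184]
Step 31: x=[6.4022] v=[-3.3849]
Step 32: x=[6.2404] v=[-3.2355]
Step 33: x=[6.0869] v=[-3.0710]
Step 34: x=[5.9423] v=[-2.8922]
Step 35: x=[5.8073] v=[-2.6999]
Step 36: x=[5.6826] v=[-2.4949]
Step 37: x=[5.5687] v=[-2.2783]
Step 38: x=[5.4662] v=[-2.0510]
Step 39: x=[5.3755] v=[-1.8141]
Step 40: x=[5.2971] v=[-1.5688]
Step 41: x=[5.2313] v=[-1.3161]
Step 42: x=[5.1784] v=[-1.0573]
Step 43: x=[5.1387] v=[-0.7935]
Step 44: x=[5.1124] v=[-0.5260]
v[0] did not become non-negative within 44 steps; using fallback time=2.2000

Answer: 2.2000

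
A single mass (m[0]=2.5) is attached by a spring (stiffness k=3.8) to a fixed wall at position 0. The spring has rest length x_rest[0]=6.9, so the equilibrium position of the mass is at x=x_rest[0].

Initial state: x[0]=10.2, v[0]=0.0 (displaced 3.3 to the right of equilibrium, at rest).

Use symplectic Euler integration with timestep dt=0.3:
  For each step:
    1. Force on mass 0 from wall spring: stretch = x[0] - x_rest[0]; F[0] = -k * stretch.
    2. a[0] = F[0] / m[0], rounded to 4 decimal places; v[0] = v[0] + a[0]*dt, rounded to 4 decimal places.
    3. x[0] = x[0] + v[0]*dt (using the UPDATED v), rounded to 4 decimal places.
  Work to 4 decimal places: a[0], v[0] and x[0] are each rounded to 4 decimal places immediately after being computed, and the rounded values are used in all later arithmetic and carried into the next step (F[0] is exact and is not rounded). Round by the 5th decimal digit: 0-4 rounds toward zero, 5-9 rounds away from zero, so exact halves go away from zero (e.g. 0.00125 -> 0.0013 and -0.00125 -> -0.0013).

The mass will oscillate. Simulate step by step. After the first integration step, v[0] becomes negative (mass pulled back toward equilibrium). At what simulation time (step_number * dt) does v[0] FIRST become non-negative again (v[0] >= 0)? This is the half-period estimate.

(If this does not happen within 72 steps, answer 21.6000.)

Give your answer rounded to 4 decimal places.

Step 0: x=[10.2000] v=[0.0000]
Step 1: x=[9.7486] v=[-1.5048]
Step 2: x=[8.9075] v=[-2.8038]
Step 3: x=[7.7917] v=[-3.7192]
Step 4: x=[6.5540] v=[-4.1258]
Step 5: x=[5.3636] v=[-3.9680]
Step 6: x=[4.3834] v=[-3.2674]
Step 7: x=[3.7475] v=[-2.1198]
Step 8: x=[3.5428] v=[-0.6823]
Step 9: x=[3.7974] v=[0.8486]
First v>=0 after going negative at step 9, time=2.7000

Answer: 2.7000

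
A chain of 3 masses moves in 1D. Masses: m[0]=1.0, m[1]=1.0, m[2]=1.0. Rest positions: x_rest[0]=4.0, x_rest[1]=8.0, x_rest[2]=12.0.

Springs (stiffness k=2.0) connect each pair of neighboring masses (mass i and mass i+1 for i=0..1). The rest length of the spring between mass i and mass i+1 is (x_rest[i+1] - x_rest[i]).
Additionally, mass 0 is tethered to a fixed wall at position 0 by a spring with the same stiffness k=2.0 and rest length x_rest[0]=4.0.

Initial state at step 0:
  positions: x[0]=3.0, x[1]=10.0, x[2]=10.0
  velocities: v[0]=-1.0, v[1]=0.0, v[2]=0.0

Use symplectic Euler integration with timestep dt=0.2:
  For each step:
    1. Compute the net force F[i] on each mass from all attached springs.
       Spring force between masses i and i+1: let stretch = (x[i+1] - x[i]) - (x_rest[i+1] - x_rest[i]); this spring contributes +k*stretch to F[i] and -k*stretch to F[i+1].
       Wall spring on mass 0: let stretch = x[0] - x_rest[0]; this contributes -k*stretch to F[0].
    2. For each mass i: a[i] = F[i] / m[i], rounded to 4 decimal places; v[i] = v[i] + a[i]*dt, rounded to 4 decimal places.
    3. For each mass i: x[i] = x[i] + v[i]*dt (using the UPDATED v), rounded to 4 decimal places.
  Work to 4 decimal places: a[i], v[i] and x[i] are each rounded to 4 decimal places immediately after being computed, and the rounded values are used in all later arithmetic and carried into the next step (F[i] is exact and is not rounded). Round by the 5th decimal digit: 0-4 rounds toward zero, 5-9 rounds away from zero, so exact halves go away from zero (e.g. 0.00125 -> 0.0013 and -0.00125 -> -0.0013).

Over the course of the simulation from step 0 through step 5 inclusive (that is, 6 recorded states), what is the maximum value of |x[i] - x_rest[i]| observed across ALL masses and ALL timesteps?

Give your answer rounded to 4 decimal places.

Answer: 2.6185

Derivation:
Step 0: x=[3.0000 10.0000 10.0000] v=[-1.0000 0.0000 0.0000]
Step 1: x=[3.1200 9.4400 10.3200] v=[0.6000 -2.8000 1.6000]
Step 2: x=[3.4960 8.4448 10.8896] v=[1.8800 -4.9760 2.8480]
Step 3: x=[3.9882 7.2493 11.5836] v=[2.4611 -5.9776 3.4701]
Step 4: x=[4.4223 6.1396 12.2509] v=[2.1703 -5.5483 3.3364]
Step 5: x=[4.6400 5.3815 12.7493] v=[1.0883 -3.7907 2.4919]
Max displacement = 2.6185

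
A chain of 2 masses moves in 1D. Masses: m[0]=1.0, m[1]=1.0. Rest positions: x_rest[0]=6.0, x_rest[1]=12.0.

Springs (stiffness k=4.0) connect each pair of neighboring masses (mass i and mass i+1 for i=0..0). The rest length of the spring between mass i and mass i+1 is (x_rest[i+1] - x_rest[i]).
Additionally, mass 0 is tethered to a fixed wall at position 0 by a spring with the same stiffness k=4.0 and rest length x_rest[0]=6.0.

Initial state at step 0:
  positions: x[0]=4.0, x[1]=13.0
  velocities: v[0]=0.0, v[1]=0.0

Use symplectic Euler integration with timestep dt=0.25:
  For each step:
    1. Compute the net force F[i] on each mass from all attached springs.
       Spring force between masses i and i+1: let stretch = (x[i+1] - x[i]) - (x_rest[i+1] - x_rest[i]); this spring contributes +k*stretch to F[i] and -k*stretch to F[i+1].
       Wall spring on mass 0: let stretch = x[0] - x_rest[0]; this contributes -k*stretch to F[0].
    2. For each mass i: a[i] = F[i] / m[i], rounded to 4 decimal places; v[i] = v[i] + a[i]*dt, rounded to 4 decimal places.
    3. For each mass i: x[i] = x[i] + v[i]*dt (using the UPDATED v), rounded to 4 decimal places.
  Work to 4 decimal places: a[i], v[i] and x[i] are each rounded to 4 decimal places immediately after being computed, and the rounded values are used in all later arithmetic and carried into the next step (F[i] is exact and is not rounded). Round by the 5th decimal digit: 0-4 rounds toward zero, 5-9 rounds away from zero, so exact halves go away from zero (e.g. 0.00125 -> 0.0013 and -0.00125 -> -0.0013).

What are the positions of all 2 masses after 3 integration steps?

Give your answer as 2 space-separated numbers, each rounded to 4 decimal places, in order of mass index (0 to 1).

Step 0: x=[4.0000 13.0000] v=[0.0000 0.0000]
Step 1: x=[5.2500 12.2500] v=[5.0000 -3.0000]
Step 2: x=[6.9375 11.2500] v=[6.7500 -4.0000]
Step 3: x=[7.9688 10.6719] v=[4.1250 -2.3125]

Answer: 7.9688 10.6719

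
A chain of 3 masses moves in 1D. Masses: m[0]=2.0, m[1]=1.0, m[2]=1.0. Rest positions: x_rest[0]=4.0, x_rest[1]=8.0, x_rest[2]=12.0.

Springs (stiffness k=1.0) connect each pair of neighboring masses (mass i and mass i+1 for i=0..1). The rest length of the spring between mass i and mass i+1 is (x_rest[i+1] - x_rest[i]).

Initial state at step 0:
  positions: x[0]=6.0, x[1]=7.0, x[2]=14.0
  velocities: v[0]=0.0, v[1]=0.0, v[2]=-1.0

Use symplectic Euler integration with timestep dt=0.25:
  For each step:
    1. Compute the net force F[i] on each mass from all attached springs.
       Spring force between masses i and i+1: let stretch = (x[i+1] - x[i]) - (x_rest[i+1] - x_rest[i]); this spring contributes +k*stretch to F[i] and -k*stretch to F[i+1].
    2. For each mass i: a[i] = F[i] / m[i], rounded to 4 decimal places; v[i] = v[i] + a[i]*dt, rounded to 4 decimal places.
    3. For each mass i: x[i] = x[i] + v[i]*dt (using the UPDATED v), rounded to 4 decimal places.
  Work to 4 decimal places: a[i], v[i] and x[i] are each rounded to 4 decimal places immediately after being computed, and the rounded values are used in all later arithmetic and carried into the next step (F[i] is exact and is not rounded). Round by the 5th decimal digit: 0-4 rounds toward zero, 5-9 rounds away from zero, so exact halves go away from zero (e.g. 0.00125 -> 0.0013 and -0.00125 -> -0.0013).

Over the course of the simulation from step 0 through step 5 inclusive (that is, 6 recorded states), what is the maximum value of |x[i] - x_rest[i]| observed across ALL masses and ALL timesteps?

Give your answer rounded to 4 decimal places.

Step 0: x=[6.0000 7.0000 14.0000] v=[0.0000 0.0000 -1.0000]
Step 1: x=[5.9063 7.3750 13.5625] v=[-0.3750 1.5000 -1.7500]
Step 2: x=[5.7335 8.0449 12.9883] v=[-0.6914 2.6797 -2.2969]
Step 3: x=[5.5079 8.8793 12.3551] v=[-0.9025 3.3377 -2.5328]
Step 4: x=[5.2626 9.7203 11.7547] v=[-0.9811 3.3638 -2.4018]
Step 5: x=[5.0316 10.4098 11.2771] v=[-0.9239 2.7580 -1.9104]
Max displacement = 2.4098

Answer: 2.4098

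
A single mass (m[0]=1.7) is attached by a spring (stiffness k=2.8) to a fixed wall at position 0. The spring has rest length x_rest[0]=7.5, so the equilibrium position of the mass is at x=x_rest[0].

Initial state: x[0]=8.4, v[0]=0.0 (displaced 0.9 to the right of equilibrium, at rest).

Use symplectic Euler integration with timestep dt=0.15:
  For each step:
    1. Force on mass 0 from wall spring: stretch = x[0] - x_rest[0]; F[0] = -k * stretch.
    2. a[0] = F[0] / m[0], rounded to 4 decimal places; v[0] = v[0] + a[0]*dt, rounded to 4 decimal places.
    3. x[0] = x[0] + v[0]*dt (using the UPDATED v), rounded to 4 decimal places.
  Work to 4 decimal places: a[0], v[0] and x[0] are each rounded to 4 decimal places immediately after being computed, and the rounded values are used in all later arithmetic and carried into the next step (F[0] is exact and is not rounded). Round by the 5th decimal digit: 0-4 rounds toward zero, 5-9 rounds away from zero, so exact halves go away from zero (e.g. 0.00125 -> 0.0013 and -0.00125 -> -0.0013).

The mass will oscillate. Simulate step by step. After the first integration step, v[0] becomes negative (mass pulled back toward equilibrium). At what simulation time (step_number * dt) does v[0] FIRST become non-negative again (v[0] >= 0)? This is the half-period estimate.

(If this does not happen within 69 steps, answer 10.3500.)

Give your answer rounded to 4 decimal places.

Answer: 2.5500

Derivation:
Step 0: x=[8.4000] v=[0.0000]
Step 1: x=[8.3666] v=[-0.2224]
Step 2: x=[8.3011] v=[-0.4365]
Step 3: x=[8.2059] v=[-0.6344]
Step 4: x=[8.0846] v=[-0.8088]
Step 5: x=[7.9416] v=[-0.9532]
Step 6: x=[7.7823] v=[-1.0623]
Step 7: x=[7.6125] v=[-1.1321]
Step 8: x=[7.4385] v=[-1.1599]
Step 9: x=[7.2668] v=[-1.1447]
Step 10: x=[7.1037] v=[-1.0871]
Step 11: x=[6.9553] v=[-0.9892]
Step 12: x=[6.8271] v=[-0.8546]
Step 13: x=[6.7238] v=[-0.6884]
Step 14: x=[6.6493] v=[-0.4966]
Step 15: x=[6.6063] v=[-0.2864]
Step 16: x=[6.5965] v=[-0.0656]
Step 17: x=[6.6201] v=[0.1576]
First v>=0 after going negative at step 17, time=2.5500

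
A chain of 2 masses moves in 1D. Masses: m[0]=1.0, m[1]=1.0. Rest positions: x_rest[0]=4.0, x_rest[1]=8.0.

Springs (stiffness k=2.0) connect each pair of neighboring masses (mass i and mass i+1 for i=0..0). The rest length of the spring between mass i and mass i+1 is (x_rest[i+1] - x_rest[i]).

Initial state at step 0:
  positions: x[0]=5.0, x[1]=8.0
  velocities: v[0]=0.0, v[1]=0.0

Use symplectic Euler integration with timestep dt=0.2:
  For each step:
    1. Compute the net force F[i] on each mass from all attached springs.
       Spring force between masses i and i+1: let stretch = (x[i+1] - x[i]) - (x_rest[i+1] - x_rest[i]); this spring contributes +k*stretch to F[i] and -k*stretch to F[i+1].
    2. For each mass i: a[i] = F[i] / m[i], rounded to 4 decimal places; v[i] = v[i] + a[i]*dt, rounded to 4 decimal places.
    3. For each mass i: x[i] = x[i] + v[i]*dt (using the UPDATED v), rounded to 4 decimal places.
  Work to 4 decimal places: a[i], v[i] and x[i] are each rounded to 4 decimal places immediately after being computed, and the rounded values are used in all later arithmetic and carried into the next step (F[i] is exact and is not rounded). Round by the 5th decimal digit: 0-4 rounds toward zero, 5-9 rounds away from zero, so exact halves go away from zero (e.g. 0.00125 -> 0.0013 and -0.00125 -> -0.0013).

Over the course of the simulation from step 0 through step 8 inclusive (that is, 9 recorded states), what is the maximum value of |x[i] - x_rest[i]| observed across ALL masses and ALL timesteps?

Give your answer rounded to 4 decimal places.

Step 0: x=[5.0000 8.0000] v=[0.0000 0.0000]
Step 1: x=[4.9200 8.0800] v=[-0.4000 0.4000]
Step 2: x=[4.7728 8.2272] v=[-0.7360 0.7360]
Step 3: x=[4.5820 8.4180] v=[-0.9542 0.9542]
Step 4: x=[4.3780 8.6220] v=[-1.0198 1.0198]
Step 5: x=[4.1936 8.8064] v=[-0.9222 0.9222]
Step 6: x=[4.0582 8.9418] v=[-0.6771 0.6771]
Step 7: x=[3.9935 9.0065] v=[-0.3237 0.3237]
Step 8: x=[4.0098 8.9902] v=[0.0815 -0.0815]
Max displacement = 1.0065

Answer: 1.0065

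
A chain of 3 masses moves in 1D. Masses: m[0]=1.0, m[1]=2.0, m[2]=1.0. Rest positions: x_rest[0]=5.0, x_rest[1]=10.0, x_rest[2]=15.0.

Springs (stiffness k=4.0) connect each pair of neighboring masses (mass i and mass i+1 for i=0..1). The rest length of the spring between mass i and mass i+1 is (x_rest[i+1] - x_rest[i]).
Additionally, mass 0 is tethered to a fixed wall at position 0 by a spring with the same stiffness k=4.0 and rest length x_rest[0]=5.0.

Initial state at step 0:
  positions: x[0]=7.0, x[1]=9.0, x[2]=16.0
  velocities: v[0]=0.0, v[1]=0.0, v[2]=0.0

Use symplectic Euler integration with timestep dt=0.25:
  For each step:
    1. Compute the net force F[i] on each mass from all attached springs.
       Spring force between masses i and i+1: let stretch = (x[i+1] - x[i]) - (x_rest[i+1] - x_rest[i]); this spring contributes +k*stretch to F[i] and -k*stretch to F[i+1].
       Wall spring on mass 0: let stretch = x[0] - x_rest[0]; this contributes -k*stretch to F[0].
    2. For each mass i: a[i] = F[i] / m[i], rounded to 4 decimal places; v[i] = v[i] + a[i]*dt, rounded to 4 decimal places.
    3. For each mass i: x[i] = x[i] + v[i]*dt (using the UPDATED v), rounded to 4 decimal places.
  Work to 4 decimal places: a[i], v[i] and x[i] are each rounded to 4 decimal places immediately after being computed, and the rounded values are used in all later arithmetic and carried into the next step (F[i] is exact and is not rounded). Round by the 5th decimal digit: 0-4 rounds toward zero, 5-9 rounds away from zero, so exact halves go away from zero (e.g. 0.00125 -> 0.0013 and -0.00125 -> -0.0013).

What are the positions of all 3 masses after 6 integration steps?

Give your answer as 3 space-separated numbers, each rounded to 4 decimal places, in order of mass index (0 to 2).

Answer: 6.2880 9.5825 15.1893

Derivation:
Step 0: x=[7.0000 9.0000 16.0000] v=[0.0000 0.0000 0.0000]
Step 1: x=[5.7500 9.6250 15.5000] v=[-5.0000 2.5000 -2.0000]
Step 2: x=[4.0313 10.5000 14.7813] v=[-6.8750 3.5000 -2.8750]
Step 3: x=[2.9219 11.1016 14.2422] v=[-4.4376 2.4063 -2.1563]
Step 4: x=[3.1270 11.0733 14.1680] v=[0.8202 -0.1133 -0.2969]
Step 5: x=[4.5369 10.4385 14.5701] v=[5.6395 -2.5391 1.6084]
Step 6: x=[6.2880 9.5825 15.1893] v=[7.0042 -3.4241 2.4768]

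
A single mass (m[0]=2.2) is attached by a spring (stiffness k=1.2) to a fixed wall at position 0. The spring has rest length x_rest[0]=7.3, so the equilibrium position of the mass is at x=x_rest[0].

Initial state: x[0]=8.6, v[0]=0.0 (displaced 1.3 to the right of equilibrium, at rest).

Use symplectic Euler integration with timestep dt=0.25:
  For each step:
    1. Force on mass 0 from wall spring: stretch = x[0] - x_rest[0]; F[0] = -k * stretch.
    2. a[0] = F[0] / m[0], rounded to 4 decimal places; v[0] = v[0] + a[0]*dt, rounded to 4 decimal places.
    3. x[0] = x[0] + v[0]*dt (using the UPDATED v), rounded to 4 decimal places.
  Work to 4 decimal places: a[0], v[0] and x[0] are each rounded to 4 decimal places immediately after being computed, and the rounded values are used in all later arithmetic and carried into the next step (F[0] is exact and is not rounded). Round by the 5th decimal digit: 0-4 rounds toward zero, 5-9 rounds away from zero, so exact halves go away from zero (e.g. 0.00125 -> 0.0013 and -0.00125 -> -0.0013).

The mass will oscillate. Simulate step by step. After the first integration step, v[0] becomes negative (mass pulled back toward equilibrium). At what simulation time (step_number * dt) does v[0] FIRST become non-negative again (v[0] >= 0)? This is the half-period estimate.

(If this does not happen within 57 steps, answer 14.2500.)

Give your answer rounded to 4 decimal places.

Answer: 4.2500

Derivation:
Step 0: x=[8.6000] v=[0.0000]
Step 1: x=[8.5557] v=[-0.1773]
Step 2: x=[8.4686] v=[-0.3485]
Step 3: x=[8.3416] v=[-0.5079]
Step 4: x=[8.1791] v=[-0.6499]
Step 5: x=[7.9867] v=[-0.7698]
Step 6: x=[7.7708] v=[-0.8635]
Step 7: x=[7.5389] v=[-0.9277]
Step 8: x=[7.2988] v=[-0.9603]
Step 9: x=[7.0588] v=[-0.9601]
Step 10: x=[6.8270] v=[-0.9272]
Step 11: x=[6.6113] v=[-0.8627]
Step 12: x=[6.4191] v=[-0.7688]
Step 13: x=[6.2569] v=[-0.6487]
Step 14: x=[6.1303] v=[-0.5065]
Step 15: x=[6.0436] v=[-0.3470]
Step 16: x=[5.9997] v=[-0.1757]
Step 17: x=[6.0001] v=[0.0016]
First v>=0 after going negative at step 17, time=4.2500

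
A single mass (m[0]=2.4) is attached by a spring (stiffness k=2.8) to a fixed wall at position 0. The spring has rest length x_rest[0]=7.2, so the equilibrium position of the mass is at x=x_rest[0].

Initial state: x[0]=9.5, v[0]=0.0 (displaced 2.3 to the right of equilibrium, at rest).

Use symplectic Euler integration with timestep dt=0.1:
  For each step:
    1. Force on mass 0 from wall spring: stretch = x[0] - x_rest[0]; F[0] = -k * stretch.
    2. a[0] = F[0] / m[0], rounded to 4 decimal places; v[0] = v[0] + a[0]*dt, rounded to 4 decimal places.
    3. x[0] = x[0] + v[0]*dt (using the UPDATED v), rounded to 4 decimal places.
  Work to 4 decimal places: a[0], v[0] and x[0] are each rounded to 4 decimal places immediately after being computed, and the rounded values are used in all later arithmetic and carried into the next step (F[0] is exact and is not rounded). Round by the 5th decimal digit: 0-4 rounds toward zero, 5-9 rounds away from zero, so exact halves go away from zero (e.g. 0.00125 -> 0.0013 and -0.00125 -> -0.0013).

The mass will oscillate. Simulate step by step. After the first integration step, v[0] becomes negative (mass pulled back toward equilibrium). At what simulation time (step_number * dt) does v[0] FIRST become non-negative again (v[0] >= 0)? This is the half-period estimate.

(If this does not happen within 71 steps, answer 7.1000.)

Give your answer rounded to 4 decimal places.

Answer: 3.0000

Derivation:
Step 0: x=[9.5000] v=[0.0000]
Step 1: x=[9.4732] v=[-0.2683]
Step 2: x=[9.4199] v=[-0.5335]
Step 3: x=[9.3407] v=[-0.7925]
Step 4: x=[9.2365] v=[-1.0423]
Step 5: x=[9.1085] v=[-1.2799]
Step 6: x=[8.9582] v=[-1.5026]
Step 7: x=[8.7874] v=[-1.7077]
Step 8: x=[8.5981] v=[-1.8929]
Step 9: x=[8.3925] v=[-2.0560]
Step 10: x=[8.1730] v=[-2.1951]
Step 11: x=[7.9421] v=[-2.3086]
Step 12: x=[7.7026] v=[-2.3952]
Step 13: x=[7.4572] v=[-2.4538]
Step 14: x=[7.2088] v=[-2.4838]
Step 15: x=[6.9603] v=[-2.4848]
Step 16: x=[6.7146] v=[-2.4568]
Step 17: x=[6.4746] v=[-2.4002]
Step 18: x=[6.2430] v=[-2.3156]
Step 19: x=[6.0226] v=[-2.2040]
Step 20: x=[5.8159] v=[-2.0666]
Step 21: x=[5.6254] v=[-1.9051]
Step 22: x=[5.4533] v=[-1.7214]
Step 23: x=[5.3015] v=[-1.5176]
Step 24: x=[5.1719] v=[-1.2961]
Step 25: x=[5.0660] v=[-1.0595]
Step 26: x=[4.9850] v=[-0.8105]
Step 27: x=[4.9298] v=[-0.5521]
Step 28: x=[4.9011] v=[-0.2872]
Step 29: x=[4.8992] v=[-0.0190]
Step 30: x=[4.9241] v=[0.2494]
First v>=0 after going negative at step 30, time=3.0000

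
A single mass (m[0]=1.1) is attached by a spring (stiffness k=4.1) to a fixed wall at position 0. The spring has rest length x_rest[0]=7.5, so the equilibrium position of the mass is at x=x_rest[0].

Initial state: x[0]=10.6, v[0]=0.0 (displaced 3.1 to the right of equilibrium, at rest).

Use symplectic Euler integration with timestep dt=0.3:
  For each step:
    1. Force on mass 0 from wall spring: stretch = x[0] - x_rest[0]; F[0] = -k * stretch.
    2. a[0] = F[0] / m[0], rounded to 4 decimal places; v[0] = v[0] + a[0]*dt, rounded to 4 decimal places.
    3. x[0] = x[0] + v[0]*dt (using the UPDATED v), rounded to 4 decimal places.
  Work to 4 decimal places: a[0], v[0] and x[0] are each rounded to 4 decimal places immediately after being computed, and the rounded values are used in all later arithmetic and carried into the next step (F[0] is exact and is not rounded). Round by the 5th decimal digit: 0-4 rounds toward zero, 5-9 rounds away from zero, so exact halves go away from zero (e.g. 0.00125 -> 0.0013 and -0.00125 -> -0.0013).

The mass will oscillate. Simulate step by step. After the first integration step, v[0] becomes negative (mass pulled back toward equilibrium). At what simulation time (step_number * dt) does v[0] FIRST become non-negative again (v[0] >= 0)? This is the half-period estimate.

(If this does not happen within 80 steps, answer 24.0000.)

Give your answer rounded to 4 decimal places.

Answer: 1.8000

Derivation:
Step 0: x=[10.6000] v=[0.0000]
Step 1: x=[9.5601] v=[-3.4664]
Step 2: x=[7.8291] v=[-5.7700]
Step 3: x=[5.9877] v=[-6.1380]
Step 4: x=[4.6536] v=[-4.4470]
Step 5: x=[4.2743] v=[-1.2642]
Step 6: x=[4.9771] v=[2.3427]
First v>=0 after going negative at step 6, time=1.8000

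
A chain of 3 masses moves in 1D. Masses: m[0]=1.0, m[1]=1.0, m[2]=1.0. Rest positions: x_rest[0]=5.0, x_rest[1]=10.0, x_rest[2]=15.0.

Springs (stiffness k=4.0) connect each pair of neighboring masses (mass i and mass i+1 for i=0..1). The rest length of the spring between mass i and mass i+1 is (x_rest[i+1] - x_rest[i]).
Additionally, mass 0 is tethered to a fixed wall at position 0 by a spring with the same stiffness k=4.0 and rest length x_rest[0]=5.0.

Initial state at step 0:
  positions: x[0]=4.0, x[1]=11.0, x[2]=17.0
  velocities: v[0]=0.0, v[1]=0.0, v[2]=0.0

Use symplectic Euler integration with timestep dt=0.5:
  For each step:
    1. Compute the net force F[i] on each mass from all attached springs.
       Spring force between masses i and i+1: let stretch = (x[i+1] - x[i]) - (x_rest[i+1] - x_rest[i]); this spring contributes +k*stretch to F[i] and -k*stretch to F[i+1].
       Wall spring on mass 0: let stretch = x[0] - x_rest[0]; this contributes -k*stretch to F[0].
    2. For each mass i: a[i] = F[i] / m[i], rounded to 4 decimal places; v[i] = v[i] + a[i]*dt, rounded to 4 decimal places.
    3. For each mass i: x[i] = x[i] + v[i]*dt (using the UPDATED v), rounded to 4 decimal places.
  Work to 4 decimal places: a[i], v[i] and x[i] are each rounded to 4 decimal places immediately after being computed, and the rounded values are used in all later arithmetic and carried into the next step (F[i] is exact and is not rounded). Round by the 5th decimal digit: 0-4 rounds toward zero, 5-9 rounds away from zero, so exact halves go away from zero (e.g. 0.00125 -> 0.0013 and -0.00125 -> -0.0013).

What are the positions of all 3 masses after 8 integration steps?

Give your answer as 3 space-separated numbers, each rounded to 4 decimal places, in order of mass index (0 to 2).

Step 0: x=[4.0000 11.0000 17.0000] v=[0.0000 0.0000 0.0000]
Step 1: x=[7.0000 10.0000 16.0000] v=[6.0000 -2.0000 -2.0000]
Step 2: x=[6.0000 12.0000 14.0000] v=[-2.0000 4.0000 -4.0000]
Step 3: x=[5.0000 10.0000 15.0000] v=[-2.0000 -4.0000 2.0000]
Step 4: x=[4.0000 8.0000 16.0000] v=[-2.0000 -4.0000 2.0000]
Step 5: x=[3.0000 10.0000 14.0000] v=[-2.0000 4.0000 -4.0000]
Step 6: x=[6.0000 9.0000 13.0000] v=[6.0000 -2.0000 -2.0000]
Step 7: x=[6.0000 9.0000 13.0000] v=[0.0000 0.0000 0.0000]
Step 8: x=[3.0000 10.0000 14.0000] v=[-6.0000 2.0000 2.0000]

Answer: 3.0000 10.0000 14.0000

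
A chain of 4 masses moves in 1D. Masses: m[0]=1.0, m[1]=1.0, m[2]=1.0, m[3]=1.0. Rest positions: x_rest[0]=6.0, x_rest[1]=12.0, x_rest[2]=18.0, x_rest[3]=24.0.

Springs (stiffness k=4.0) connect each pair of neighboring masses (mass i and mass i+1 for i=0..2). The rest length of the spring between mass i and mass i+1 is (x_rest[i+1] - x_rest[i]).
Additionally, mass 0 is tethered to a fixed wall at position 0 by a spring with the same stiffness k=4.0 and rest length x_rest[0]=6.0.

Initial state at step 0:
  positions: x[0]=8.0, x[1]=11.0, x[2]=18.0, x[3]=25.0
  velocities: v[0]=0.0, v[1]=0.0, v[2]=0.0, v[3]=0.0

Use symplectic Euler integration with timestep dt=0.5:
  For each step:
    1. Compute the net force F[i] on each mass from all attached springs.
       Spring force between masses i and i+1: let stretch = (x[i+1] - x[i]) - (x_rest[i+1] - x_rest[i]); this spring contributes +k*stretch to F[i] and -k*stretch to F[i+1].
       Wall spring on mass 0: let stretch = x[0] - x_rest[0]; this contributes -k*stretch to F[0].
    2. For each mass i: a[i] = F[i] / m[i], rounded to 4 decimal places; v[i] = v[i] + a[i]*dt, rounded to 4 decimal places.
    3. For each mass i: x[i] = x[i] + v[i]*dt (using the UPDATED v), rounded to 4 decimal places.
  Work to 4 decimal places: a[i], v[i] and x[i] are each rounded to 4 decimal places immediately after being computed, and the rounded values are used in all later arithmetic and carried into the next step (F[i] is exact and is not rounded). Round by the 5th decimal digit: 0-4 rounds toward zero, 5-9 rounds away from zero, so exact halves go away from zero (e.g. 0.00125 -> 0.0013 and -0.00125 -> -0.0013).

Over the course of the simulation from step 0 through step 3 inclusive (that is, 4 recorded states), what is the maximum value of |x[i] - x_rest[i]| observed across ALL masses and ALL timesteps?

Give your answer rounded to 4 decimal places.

Answer: 3.0000

Derivation:
Step 0: x=[8.0000 11.0000 18.0000 25.0000] v=[0.0000 0.0000 0.0000 0.0000]
Step 1: x=[3.0000 15.0000 18.0000 24.0000] v=[-10.0000 8.0000 0.0000 -2.0000]
Step 2: x=[7.0000 10.0000 21.0000 23.0000] v=[8.0000 -10.0000 6.0000 -2.0000]
Step 3: x=[7.0000 13.0000 15.0000 26.0000] v=[0.0000 6.0000 -12.0000 6.0000]
Max displacement = 3.0000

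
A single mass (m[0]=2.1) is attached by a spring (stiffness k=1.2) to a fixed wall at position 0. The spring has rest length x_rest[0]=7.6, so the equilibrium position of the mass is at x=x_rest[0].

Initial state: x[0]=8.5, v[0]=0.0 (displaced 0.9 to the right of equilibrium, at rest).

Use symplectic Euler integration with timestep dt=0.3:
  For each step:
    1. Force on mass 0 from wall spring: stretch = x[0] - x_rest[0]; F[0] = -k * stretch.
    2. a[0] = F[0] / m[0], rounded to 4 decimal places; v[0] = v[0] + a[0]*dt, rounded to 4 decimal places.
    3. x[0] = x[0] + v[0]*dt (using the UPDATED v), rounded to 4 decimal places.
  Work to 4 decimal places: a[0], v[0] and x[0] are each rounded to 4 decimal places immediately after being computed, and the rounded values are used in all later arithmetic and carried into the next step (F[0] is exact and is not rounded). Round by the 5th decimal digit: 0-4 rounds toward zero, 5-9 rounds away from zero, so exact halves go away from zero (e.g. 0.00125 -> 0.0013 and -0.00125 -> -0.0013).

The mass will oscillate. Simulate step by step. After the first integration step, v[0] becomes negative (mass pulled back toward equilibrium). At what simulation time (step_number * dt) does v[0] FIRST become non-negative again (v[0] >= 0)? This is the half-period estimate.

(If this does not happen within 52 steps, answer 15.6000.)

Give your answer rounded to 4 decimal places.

Answer: 4.2000

Derivation:
Step 0: x=[8.5000] v=[0.0000]
Step 1: x=[8.4537] v=[-0.1543]
Step 2: x=[8.3635] v=[-0.3006]
Step 3: x=[8.2341] v=[-0.4315]
Step 4: x=[8.0720] v=[-0.5402]
Step 5: x=[7.8857] v=[-0.6211]
Step 6: x=[7.6847] v=[-0.6701]
Step 7: x=[7.4793] v=[-0.6846]
Step 8: x=[7.2801] v=[-0.6639]
Step 9: x=[7.0974] v=[-0.6091]
Step 10: x=[6.9405] v=[-0.5229]
Step 11: x=[6.8176] v=[-0.4098]
Step 12: x=[6.7349] v=[-0.2757]
Step 13: x=[6.6967] v=[-0.1274]
Step 14: x=[6.7050] v=[0.0275]
First v>=0 after going negative at step 14, time=4.2000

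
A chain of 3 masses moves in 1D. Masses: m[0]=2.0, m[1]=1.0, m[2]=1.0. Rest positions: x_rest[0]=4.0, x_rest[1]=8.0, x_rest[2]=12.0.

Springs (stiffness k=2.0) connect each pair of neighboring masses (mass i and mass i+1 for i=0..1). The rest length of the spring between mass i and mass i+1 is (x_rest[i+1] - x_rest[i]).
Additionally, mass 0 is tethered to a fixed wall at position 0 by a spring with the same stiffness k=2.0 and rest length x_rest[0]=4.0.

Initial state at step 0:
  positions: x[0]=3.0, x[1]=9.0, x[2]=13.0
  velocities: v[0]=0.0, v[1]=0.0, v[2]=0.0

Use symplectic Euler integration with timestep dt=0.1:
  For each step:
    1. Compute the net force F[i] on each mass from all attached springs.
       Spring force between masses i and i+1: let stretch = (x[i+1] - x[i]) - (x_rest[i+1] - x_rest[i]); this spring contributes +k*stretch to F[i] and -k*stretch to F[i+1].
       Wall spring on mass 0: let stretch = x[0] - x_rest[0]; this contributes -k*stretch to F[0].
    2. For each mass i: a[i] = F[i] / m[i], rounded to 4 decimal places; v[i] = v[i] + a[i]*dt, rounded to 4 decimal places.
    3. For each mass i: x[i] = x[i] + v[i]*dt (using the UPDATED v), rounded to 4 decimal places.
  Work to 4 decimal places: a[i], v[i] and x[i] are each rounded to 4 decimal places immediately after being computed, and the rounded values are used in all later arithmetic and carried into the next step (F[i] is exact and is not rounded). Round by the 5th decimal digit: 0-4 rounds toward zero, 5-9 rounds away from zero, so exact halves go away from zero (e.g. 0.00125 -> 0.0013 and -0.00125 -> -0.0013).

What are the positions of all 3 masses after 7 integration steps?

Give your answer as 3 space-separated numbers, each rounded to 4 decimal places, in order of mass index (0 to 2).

Step 0: x=[3.0000 9.0000 13.0000] v=[0.0000 0.0000 0.0000]
Step 1: x=[3.0300 8.9600 13.0000] v=[0.3000 -0.4000 0.0000]
Step 2: x=[3.0890 8.8822 12.9992] v=[0.5900 -0.7780 -0.0080]
Step 3: x=[3.1750 8.7709 12.9961] v=[0.8604 -1.1132 -0.0314]
Step 4: x=[3.2853 8.6322 12.9885] v=[1.1025 -1.3873 -0.0764]
Step 5: x=[3.4162 8.4737 12.9737] v=[1.3087 -1.5854 -0.1477]
Step 6: x=[3.5635 8.3040 12.9489] v=[1.4728 -1.6969 -0.2477]
Step 7: x=[3.7226 8.1324 12.9112] v=[1.5905 -1.7160 -0.3767]

Answer: 3.7226 8.1324 12.9112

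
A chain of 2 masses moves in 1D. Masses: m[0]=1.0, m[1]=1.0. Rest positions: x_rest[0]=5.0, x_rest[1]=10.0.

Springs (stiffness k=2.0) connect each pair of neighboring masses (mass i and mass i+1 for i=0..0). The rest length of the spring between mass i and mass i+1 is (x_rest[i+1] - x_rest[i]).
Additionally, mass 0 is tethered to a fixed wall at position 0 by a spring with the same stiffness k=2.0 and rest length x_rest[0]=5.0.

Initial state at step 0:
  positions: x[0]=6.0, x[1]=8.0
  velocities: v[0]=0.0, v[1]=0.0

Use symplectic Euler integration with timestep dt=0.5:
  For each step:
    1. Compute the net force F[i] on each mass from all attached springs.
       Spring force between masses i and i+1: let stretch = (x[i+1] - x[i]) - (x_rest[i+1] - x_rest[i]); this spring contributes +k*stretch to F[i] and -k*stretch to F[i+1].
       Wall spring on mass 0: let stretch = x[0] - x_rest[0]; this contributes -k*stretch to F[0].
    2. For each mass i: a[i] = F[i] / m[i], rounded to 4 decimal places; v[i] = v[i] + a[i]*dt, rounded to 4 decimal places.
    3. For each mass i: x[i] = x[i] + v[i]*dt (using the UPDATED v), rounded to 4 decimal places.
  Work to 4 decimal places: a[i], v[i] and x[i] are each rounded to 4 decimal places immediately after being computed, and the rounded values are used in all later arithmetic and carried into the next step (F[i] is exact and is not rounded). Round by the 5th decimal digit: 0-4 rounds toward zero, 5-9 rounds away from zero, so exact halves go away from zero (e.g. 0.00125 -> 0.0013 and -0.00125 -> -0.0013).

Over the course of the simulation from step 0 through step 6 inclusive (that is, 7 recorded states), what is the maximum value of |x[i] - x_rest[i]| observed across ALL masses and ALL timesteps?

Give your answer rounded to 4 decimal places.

Answer: 2.2813

Derivation:
Step 0: x=[6.0000 8.0000] v=[0.0000 0.0000]
Step 1: x=[4.0000 9.5000] v=[-4.0000 3.0000]
Step 2: x=[2.7500 10.7500] v=[-2.5000 2.5000]
Step 3: x=[4.1250 10.5000] v=[2.7500 -0.5000]
Step 4: x=[6.6250 9.5625] v=[5.0000 -1.8750]
Step 5: x=[7.2813 9.6563] v=[1.3125 0.1875]
Step 6: x=[5.4844 11.0626] v=[-3.5938 2.8125]
Max displacement = 2.2813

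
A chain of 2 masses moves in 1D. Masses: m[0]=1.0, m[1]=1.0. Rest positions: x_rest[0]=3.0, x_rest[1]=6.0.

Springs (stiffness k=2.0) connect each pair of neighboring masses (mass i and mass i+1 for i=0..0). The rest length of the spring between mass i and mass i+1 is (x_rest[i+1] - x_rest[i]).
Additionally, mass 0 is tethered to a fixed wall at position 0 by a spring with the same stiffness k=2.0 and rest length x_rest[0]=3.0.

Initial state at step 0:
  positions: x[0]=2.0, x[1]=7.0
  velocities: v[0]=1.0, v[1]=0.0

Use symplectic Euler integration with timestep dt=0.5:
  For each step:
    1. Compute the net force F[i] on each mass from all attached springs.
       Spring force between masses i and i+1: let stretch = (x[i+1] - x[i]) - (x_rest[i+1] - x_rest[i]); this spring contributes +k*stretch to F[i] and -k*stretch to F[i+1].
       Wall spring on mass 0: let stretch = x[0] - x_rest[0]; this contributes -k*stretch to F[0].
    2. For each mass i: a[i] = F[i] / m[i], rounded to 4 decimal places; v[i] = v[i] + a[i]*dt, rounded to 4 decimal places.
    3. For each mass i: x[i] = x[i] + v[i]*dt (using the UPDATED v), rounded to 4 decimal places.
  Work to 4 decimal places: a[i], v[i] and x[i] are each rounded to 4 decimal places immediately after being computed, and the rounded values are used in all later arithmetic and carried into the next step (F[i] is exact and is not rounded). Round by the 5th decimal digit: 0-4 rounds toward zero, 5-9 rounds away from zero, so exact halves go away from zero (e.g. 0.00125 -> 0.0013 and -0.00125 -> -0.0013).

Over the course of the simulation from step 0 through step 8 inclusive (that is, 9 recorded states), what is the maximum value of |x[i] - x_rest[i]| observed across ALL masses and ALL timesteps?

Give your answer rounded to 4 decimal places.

Step 0: x=[2.0000 7.0000] v=[1.0000 0.0000]
Step 1: x=[4.0000 6.0000] v=[4.0000 -2.0000]
Step 2: x=[5.0000 5.5000] v=[2.0000 -1.0000]
Step 3: x=[3.7500 6.2500] v=[-2.5000 1.5000]
Step 4: x=[1.8750 7.2500] v=[-3.7500 2.0000]
Step 5: x=[1.7500 7.0625] v=[-0.2500 -0.3750]
Step 6: x=[3.4063 5.7188] v=[3.3125 -2.6875]
Step 7: x=[4.5157 4.7188] v=[2.2187 -2.0000]
Step 8: x=[3.4688 5.1173] v=[-2.0939 0.7969]
Max displacement = 2.0000

Answer: 2.0000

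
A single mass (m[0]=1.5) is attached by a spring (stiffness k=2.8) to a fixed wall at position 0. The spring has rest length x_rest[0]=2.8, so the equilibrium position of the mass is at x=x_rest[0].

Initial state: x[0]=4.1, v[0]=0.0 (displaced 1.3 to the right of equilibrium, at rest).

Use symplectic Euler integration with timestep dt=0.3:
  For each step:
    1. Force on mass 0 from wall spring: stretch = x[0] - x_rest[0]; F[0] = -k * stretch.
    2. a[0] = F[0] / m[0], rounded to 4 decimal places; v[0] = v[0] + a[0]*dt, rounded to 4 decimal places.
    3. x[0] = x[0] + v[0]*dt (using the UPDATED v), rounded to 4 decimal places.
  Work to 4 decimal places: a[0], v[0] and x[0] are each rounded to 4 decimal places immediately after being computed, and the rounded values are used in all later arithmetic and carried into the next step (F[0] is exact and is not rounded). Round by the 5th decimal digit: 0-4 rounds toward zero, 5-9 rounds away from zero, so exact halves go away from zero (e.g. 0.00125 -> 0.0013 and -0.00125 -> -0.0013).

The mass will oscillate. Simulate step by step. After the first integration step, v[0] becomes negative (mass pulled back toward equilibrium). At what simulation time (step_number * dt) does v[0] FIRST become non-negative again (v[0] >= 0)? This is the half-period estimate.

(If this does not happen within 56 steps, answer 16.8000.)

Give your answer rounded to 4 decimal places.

Step 0: x=[4.1000] v=[0.0000]
Step 1: x=[3.8816] v=[-0.7280]
Step 2: x=[3.4815] v=[-1.3337]
Step 3: x=[2.9669] v=[-1.7153]
Step 4: x=[2.4243] v=[-1.8088]
Step 5: x=[1.9448] v=[-1.5984]
Step 6: x=[1.6090] v=[-1.1195]
Step 7: x=[1.4733] v=[-0.4525]
Step 8: x=[1.5605] v=[0.2905]
First v>=0 after going negative at step 8, time=2.4000

Answer: 2.4000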